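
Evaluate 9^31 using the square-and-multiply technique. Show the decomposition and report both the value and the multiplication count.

Computing 9^31 by squaring (build up from 9^1; each line after the first costs one multiplication):

9^1 = 9
9^2 = (9^1)^2 = 9^2 = 81
9^3 = 9 * 9^2 = 9 * 81 = 729
9^6 = (9^3)^2 = 729^2 = 531441
9^7 = 9 * 9^6 = 9 * 531441 = 4782969
9^14 = (9^7)^2 = 4782969^2 = 22876792454961
9^15 = 9 * 9^14 = 9 * 22876792454961 = 205891132094649
9^30 = (9^15)^2 = 205891132094649^2 = 42391158275216203514294433201
9^31 = 9 * 9^30 = 9 * 42391158275216203514294433201 = 381520424476945831628649898809

Result: 381520424476945831628649898809
Multiplications needed: 8 (8 lines after 9^1)

9^31 = 381520424476945831628649898809. Using exponentiation by squaring, this requires 8 multiplications. The key idea: if the exponent is even, square the half-power; if odd, multiply by the base once.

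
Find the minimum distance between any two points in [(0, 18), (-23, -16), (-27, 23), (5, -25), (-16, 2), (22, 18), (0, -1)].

Computing all pairwise distances among 7 points:

d((0, 18), (-23, -16)) = 41.0488
d((0, 18), (-27, 23)) = 27.4591
d((0, 18), (5, -25)) = 43.2897
d((0, 18), (-16, 2)) = 22.6274
d((0, 18), (22, 18)) = 22.0
d((0, 18), (0, -1)) = 19.0
d((-23, -16), (-27, 23)) = 39.2046
d((-23, -16), (5, -25)) = 29.4109
d((-23, -16), (-16, 2)) = 19.3132
d((-23, -16), (22, 18)) = 56.4004
d((-23, -16), (0, -1)) = 27.4591
d((-27, 23), (5, -25)) = 57.6888
d((-27, 23), (-16, 2)) = 23.7065
d((-27, 23), (22, 18)) = 49.2544
d((-27, 23), (0, -1)) = 36.1248
d((5, -25), (-16, 2)) = 34.2053
d((5, -25), (22, 18)) = 46.2385
d((5, -25), (0, -1)) = 24.5153
d((-16, 2), (22, 18)) = 41.2311
d((-16, 2), (0, -1)) = 16.2788 <-- minimum
d((22, 18), (0, -1)) = 29.0689

Closest pair: (-16, 2) and (0, -1) with distance 16.2788

The closest pair is (-16, 2) and (0, -1) with Euclidean distance 16.2788. For 7 points, brute-force pairwise comparison is shown above. For large n, the divide-and-conquer algorithm (sort by x, recurse on halves, check the dividing strip) achieves O(n log n).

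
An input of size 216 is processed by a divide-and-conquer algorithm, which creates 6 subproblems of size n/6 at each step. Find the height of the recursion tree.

For divide and conquer with division factor 6:

Problem sizes at each level:
Level 0: 216
Level 1: 36
Level 2: 6
Level 3: 1

The root is level 0 and the size-1 base case is level 3 (the tree spans levels 0 through 3, i.e. 4 levels counting the root), so the depth is the number of divisions: log_6(216) = 3

The recursion tree depth is log_6(216) = 3. At each level, the problem size is divided by 6, so it takes 3 divisions to reduce to a base case of size 1. The algorithm makes 6 recursive calls at each level.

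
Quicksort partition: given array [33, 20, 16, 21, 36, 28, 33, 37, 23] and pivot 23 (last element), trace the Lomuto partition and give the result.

Lomuto partition with pivot = 23:

Initial array: [33, 20, 16, 21, 36, 28, 33, 37, 23]

arr[0]=33 > 23: no swap
arr[1]=20 <= 23: swap with position 0, array becomes [20, 33, 16, 21, 36, 28, 33, 37, 23]
arr[2]=16 <= 23: swap with position 1, array becomes [20, 16, 33, 21, 36, 28, 33, 37, 23]
arr[3]=21 <= 23: swap with position 2, array becomes [20, 16, 21, 33, 36, 28, 33, 37, 23]
arr[4]=36 > 23: no swap
arr[5]=28 > 23: no swap
arr[6]=33 > 23: no swap
arr[7]=37 > 23: no swap

Place pivot at position 3: [20, 16, 21, 23, 36, 28, 33, 37, 33]
Pivot position: 3

After partitioning with pivot 23, the array becomes [20, 16, 21, 23, 36, 28, 33, 37, 33]. The pivot is placed at index 3. All elements to the left of the pivot are <= 23, and all elements to the right are > 23.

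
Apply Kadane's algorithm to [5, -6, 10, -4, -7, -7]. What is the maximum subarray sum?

Using Kadane's algorithm on [5, -6, 10, -4, -7, -7]:

Scanning through the array:
Position 1 (value -6): max_ending_here = -1, max_so_far = 5
Position 2 (value 10): max_ending_here = 10, max_so_far = 10
Position 3 (value -4): max_ending_here = 6, max_so_far = 10
Position 4 (value -7): max_ending_here = -1, max_so_far = 10
Position 5 (value -7): max_ending_here = -7, max_so_far = 10

Maximum subarray: [10]
Maximum sum: 10

The maximum subarray is [10] with sum 10. This subarray runs from index 2 to index 2.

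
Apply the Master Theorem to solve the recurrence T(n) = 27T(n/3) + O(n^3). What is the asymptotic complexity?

Master Theorem for T(n) = 27T(n/3) + O(n^3):

a = 27, b = 3, c = 3
log_b(a) = log_3(27) = 3.0000

Case 2: c = 3 = log_3(27) = 3.0000
T(n) = O(n^3 log n) = O(n^3 log n)

For T(n) = 27T(n/3) + O(n^3): log_3(27) = 3.0000. This is Case 2 of the Master Theorem (c = log_b(a), equal work at all levels), giving O(n^3 log n).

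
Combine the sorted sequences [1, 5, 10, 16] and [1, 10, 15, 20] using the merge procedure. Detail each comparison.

Merging process:

Compare 1 vs 1: take 1 from left. Merged: [1]
Compare 5 vs 1: take 1 from right. Merged: [1, 1]
Compare 5 vs 10: take 5 from left. Merged: [1, 1, 5]
Compare 10 vs 10: take 10 from left. Merged: [1, 1, 5, 10]
Compare 16 vs 10: take 10 from right. Merged: [1, 1, 5, 10, 10]
Compare 16 vs 15: take 15 from right. Merged: [1, 1, 5, 10, 10, 15]
Compare 16 vs 20: take 16 from left. Merged: [1, 1, 5, 10, 10, 15, 16]
Append remaining from right: [20]. Merged: [1, 1, 5, 10, 10, 15, 16, 20]

Final merged array: [1, 1, 5, 10, 10, 15, 16, 20]
Total comparisons: 7

The merged array is [1, 1, 5, 10, 10, 15, 16, 20], requiring 7 comparisons. The merge step runs in O(n) time where n is the total number of elements.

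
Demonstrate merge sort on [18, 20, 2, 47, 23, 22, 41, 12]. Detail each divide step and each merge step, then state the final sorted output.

Merge sort trace:

Split: [18, 20, 2, 47, 23, 22, 41, 12] -> [18, 20, 2, 47] and [23, 22, 41, 12]
  Split: [18, 20, 2, 47] -> [18, 20] and [2, 47]
    Split: [18, 20] -> [18] and [20]
    Merge: [18] + [20] -> [18, 20]
    Split: [2, 47] -> [2] and [47]
    Merge: [2] + [47] -> [2, 47]
  Merge: [18, 20] + [2, 47] -> [2, 18, 20, 47]
  Split: [23, 22, 41, 12] -> [23, 22] and [41, 12]
    Split: [23, 22] -> [23] and [22]
    Merge: [23] + [22] -> [22, 23]
    Split: [41, 12] -> [41] and [12]
    Merge: [41] + [12] -> [12, 41]
  Merge: [22, 23] + [12, 41] -> [12, 22, 23, 41]
Merge: [2, 18, 20, 47] + [12, 22, 23, 41] -> [2, 12, 18, 20, 22, 23, 41, 47]

Final sorted array: [2, 12, 18, 20, 22, 23, 41, 47]

The merge sort proceeds by recursively splitting the array and merging sorted halves.
After all merges, the sorted array is [2, 12, 18, 20, 22, 23, 41, 47].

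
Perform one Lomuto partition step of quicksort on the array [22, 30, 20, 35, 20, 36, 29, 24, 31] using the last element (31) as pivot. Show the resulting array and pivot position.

Lomuto partition with pivot = 31:

Initial array: [22, 30, 20, 35, 20, 36, 29, 24, 31]

arr[0]=22 <= 31: swap with position 0, array becomes [22, 30, 20, 35, 20, 36, 29, 24, 31]
arr[1]=30 <= 31: swap with position 1, array becomes [22, 30, 20, 35, 20, 36, 29, 24, 31]
arr[2]=20 <= 31: swap with position 2, array becomes [22, 30, 20, 35, 20, 36, 29, 24, 31]
arr[3]=35 > 31: no swap
arr[4]=20 <= 31: swap with position 3, array becomes [22, 30, 20, 20, 35, 36, 29, 24, 31]
arr[5]=36 > 31: no swap
arr[6]=29 <= 31: swap with position 4, array becomes [22, 30, 20, 20, 29, 36, 35, 24, 31]
arr[7]=24 <= 31: swap with position 5, array becomes [22, 30, 20, 20, 29, 24, 35, 36, 31]

Place pivot at position 6: [22, 30, 20, 20, 29, 24, 31, 36, 35]
Pivot position: 6

After partitioning with pivot 31, the array becomes [22, 30, 20, 20, 29, 24, 31, 36, 35]. The pivot is placed at index 6. All elements to the left of the pivot are <= 31, and all elements to the right are > 31.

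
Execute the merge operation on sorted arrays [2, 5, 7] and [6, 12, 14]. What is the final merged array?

Merging process:

Compare 2 vs 6: take 2 from left. Merged: [2]
Compare 5 vs 6: take 5 from left. Merged: [2, 5]
Compare 7 vs 6: take 6 from right. Merged: [2, 5, 6]
Compare 7 vs 12: take 7 from left. Merged: [2, 5, 6, 7]
Append remaining from right: [12, 14]. Merged: [2, 5, 6, 7, 12, 14]

Final merged array: [2, 5, 6, 7, 12, 14]
Total comparisons: 4

The merged array is [2, 5, 6, 7, 12, 14], requiring 4 comparisons. The merge step runs in O(n) time where n is the total number of elements.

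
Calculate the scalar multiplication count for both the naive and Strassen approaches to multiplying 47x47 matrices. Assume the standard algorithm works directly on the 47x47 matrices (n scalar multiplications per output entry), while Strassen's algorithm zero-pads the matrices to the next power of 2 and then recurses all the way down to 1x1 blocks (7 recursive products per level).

Matrix multiplication for 47x47 matrices:

Strassen's algorithm requires power-of-2 dimensions. Pad 47x47 to 64x64 (next power of 2).

Standard algorithm: 47^3 = 103823 multiplications
Strassen's algorithm: 7^(log2(64)) = 7^6 = 117649 multiplications
Difference: 103823 - 117649 = -13826 (Strassen uses MORE here due to padding overhead — for small or just-over-power-of-2 n, padding can outweigh the per-level savings)

Standard: 103823 multiplications (47^3). Strassen: 117649 multiplications (7^6, after padding to 64x64). Strassen reduces 8 recursive multiplications to 7 at each level.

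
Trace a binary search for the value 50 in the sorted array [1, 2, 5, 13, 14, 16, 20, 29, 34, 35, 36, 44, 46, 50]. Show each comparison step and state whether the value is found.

Binary search for 50 in [1, 2, 5, 13, 14, 16, 20, 29, 34, 35, 36, 44, 46, 50]:

lo=0, hi=13, mid=6, arr[mid]=20 -> 20 < 50, search right half
lo=7, hi=13, mid=10, arr[mid]=36 -> 36 < 50, search right half
lo=11, hi=13, mid=12, arr[mid]=46 -> 46 < 50, search right half
lo=13, hi=13, mid=13, arr[mid]=50 -> Found target at index 13!

Binary search finds 50 at index 13 after 4 comparisons. The search repeatedly halves the search space by comparing with the middle element.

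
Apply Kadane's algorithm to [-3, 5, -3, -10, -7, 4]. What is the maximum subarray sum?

Using Kadane's algorithm on [-3, 5, -3, -10, -7, 4]:

Scanning through the array:
Position 1 (value 5): max_ending_here = 5, max_so_far = 5
Position 2 (value -3): max_ending_here = 2, max_so_far = 5
Position 3 (value -10): max_ending_here = -8, max_so_far = 5
Position 4 (value -7): max_ending_here = -7, max_so_far = 5
Position 5 (value 4): max_ending_here = 4, max_so_far = 5

Maximum subarray: [5]
Maximum sum: 5

The maximum subarray is [5] with sum 5. This subarray runs from index 1 to index 1.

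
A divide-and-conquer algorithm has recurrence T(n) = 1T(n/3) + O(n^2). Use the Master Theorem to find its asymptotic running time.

Master Theorem for T(n) = 1T(n/3) + O(n^2):

a = 1, b = 3, c = 2
log_b(a) = log_3(1) = 0.0000

Case 3: c = 2 > log_3(1) = 0.0000
T(n) = O(n^2) = O(n^2)

For T(n) = 1T(n/3) + O(n^2): log_3(1) = 0.0000. This is Case 3 of the Master Theorem (c > log_b(a), work dominated by root), giving O(n^2).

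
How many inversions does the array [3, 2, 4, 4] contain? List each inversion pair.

Finding inversions in [3, 2, 4, 4]:

(0, 1): arr[0]=3 > arr[1]=2

Total inversions: 1

The array has 1 inversion(s): (0,1). Each pair (i,j) satisfies i < j and arr[i] > arr[j].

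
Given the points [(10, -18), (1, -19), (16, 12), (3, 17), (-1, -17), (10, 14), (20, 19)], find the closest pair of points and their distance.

Computing all pairwise distances among 7 points:

d((10, -18), (1, -19)) = 9.0554
d((10, -18), (16, 12)) = 30.5941
d((10, -18), (3, 17)) = 35.6931
d((10, -18), (-1, -17)) = 11.0454
d((10, -18), (10, 14)) = 32.0
d((10, -18), (20, 19)) = 38.3275
d((1, -19), (16, 12)) = 34.4384
d((1, -19), (3, 17)) = 36.0555
d((1, -19), (-1, -17)) = 2.8284 <-- minimum
d((1, -19), (10, 14)) = 34.2053
d((1, -19), (20, 19)) = 42.4853
d((16, 12), (3, 17)) = 13.9284
d((16, 12), (-1, -17)) = 33.6155
d((16, 12), (10, 14)) = 6.3246
d((16, 12), (20, 19)) = 8.0623
d((3, 17), (-1, -17)) = 34.2345
d((3, 17), (10, 14)) = 7.6158
d((3, 17), (20, 19)) = 17.1172
d((-1, -17), (10, 14)) = 32.8938
d((-1, -17), (20, 19)) = 41.6773
d((10, 14), (20, 19)) = 11.1803

Closest pair: (1, -19) and (-1, -17) with distance 2.8284

The closest pair is (1, -19) and (-1, -17) with Euclidean distance 2.8284. For 7 points, brute-force pairwise comparison is shown above. For large n, the divide-and-conquer algorithm (sort by x, recurse on halves, check the dividing strip) achieves O(n log n).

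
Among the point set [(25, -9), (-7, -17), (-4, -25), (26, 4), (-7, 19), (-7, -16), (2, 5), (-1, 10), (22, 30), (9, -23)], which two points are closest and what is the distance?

Computing all pairwise distances among 10 points:

d((25, -9), (-7, -17)) = 32.9848
d((25, -9), (-4, -25)) = 33.121
d((25, -9), (26, 4)) = 13.0384
d((25, -9), (-7, 19)) = 42.5206
d((25, -9), (-7, -16)) = 32.7567
d((25, -9), (2, 5)) = 26.9258
d((25, -9), (-1, 10)) = 32.2025
d((25, -9), (22, 30)) = 39.1152
d((25, -9), (9, -23)) = 21.2603
d((-7, -17), (-4, -25)) = 8.544
d((-7, -17), (26, 4)) = 39.1152
d((-7, -17), (-7, 19)) = 36.0
d((-7, -17), (-7, -16)) = 1.0 <-- minimum
d((-7, -17), (2, 5)) = 23.7697
d((-7, -17), (-1, 10)) = 27.6586
d((-7, -17), (22, 30)) = 55.2268
d((-7, -17), (9, -23)) = 17.088
d((-4, -25), (26, 4)) = 41.7253
d((-4, -25), (-7, 19)) = 44.1022
d((-4, -25), (-7, -16)) = 9.4868
d((-4, -25), (2, 5)) = 30.5941
d((-4, -25), (-1, 10)) = 35.1283
d((-4, -25), (22, 30)) = 60.8358
d((-4, -25), (9, -23)) = 13.1529
d((26, 4), (-7, 19)) = 36.2491
d((26, 4), (-7, -16)) = 38.5876
d((26, 4), (2, 5)) = 24.0208
d((26, 4), (-1, 10)) = 27.6586
d((26, 4), (22, 30)) = 26.3059
d((26, 4), (9, -23)) = 31.9061
d((-7, 19), (-7, -16)) = 35.0
d((-7, 19), (2, 5)) = 16.6433
d((-7, 19), (-1, 10)) = 10.8167
d((-7, 19), (22, 30)) = 31.0161
d((-7, 19), (9, -23)) = 44.9444
d((-7, -16), (2, 5)) = 22.8473
d((-7, -16), (-1, 10)) = 26.6833
d((-7, -16), (22, 30)) = 54.3783
d((-7, -16), (9, -23)) = 17.4642
d((2, 5), (-1, 10)) = 5.831
d((2, 5), (22, 30)) = 32.0156
d((2, 5), (9, -23)) = 28.8617
d((-1, 10), (22, 30)) = 30.4795
d((-1, 10), (9, -23)) = 34.4819
d((22, 30), (9, -23)) = 54.5711

Closest pair: (-7, -17) and (-7, -16) with distance 1.0

The closest pair is (-7, -17) and (-7, -16) with Euclidean distance 1.0. For 10 points, brute-force pairwise comparison is shown above. For large n, the divide-and-conquer algorithm (sort by x, recurse on halves, check the dividing strip) achieves O(n log n).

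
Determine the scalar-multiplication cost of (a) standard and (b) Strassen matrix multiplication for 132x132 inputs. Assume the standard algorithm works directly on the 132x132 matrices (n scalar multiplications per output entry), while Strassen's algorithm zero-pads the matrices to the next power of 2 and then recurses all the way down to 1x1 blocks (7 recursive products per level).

Matrix multiplication for 132x132 matrices:

Strassen's algorithm requires power-of-2 dimensions. Pad 132x132 to 256x256 (next power of 2).

Standard algorithm: 132^3 = 2299968 multiplications
Strassen's algorithm: 7^(log2(256)) = 7^8 = 5764801 multiplications
Difference: 2299968 - 5764801 = -3464833 (Strassen uses MORE here due to padding overhead — for small or just-over-power-of-2 n, padding can outweigh the per-level savings)

Standard: 2299968 multiplications (132^3). Strassen: 5764801 multiplications (7^8, after padding to 256x256). Strassen reduces 8 recursive multiplications to 7 at each level.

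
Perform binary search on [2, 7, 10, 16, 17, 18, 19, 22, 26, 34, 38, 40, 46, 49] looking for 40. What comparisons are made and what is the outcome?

Binary search for 40 in [2, 7, 10, 16, 17, 18, 19, 22, 26, 34, 38, 40, 46, 49]:

lo=0, hi=13, mid=6, arr[mid]=19 -> 19 < 40, search right half
lo=7, hi=13, mid=10, arr[mid]=38 -> 38 < 40, search right half
lo=11, hi=13, mid=12, arr[mid]=46 -> 46 > 40, search left half
lo=11, hi=11, mid=11, arr[mid]=40 -> Found target at index 11!

Binary search finds 40 at index 11 after 4 comparisons. The search repeatedly halves the search space by comparing with the middle element.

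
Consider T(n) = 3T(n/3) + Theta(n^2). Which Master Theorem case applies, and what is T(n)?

Master Theorem for T(n) = 3T(n/3) + O(n^2):

a = 3, b = 3, c = 2
log_b(a) = log_3(3) = 1.0000

Case 3: c = 2 > log_3(3) = 1.0000
T(n) = O(n^2) = O(n^2)

For T(n) = 3T(n/3) + O(n^2): log_3(3) = 1.0000. This is Case 3 of the Master Theorem (c > log_b(a), work dominated by root), giving O(n^2).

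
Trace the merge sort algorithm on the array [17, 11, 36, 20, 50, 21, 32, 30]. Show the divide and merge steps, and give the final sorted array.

Merge sort trace:

Split: [17, 11, 36, 20, 50, 21, 32, 30] -> [17, 11, 36, 20] and [50, 21, 32, 30]
  Split: [17, 11, 36, 20] -> [17, 11] and [36, 20]
    Split: [17, 11] -> [17] and [11]
    Merge: [17] + [11] -> [11, 17]
    Split: [36, 20] -> [36] and [20]
    Merge: [36] + [20] -> [20, 36]
  Merge: [11, 17] + [20, 36] -> [11, 17, 20, 36]
  Split: [50, 21, 32, 30] -> [50, 21] and [32, 30]
    Split: [50, 21] -> [50] and [21]
    Merge: [50] + [21] -> [21, 50]
    Split: [32, 30] -> [32] and [30]
    Merge: [32] + [30] -> [30, 32]
  Merge: [21, 50] + [30, 32] -> [21, 30, 32, 50]
Merge: [11, 17, 20, 36] + [21, 30, 32, 50] -> [11, 17, 20, 21, 30, 32, 36, 50]

Final sorted array: [11, 17, 20, 21, 30, 32, 36, 50]

The merge sort proceeds by recursively splitting the array and merging sorted halves.
After all merges, the sorted array is [11, 17, 20, 21, 30, 32, 36, 50].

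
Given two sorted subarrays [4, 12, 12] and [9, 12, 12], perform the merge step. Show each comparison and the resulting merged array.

Merging process:

Compare 4 vs 9: take 4 from left. Merged: [4]
Compare 12 vs 9: take 9 from right. Merged: [4, 9]
Compare 12 vs 12: take 12 from left. Merged: [4, 9, 12]
Compare 12 vs 12: take 12 from left. Merged: [4, 9, 12, 12]
Append remaining from right: [12, 12]. Merged: [4, 9, 12, 12, 12, 12]

Final merged array: [4, 9, 12, 12, 12, 12]
Total comparisons: 4

The merged array is [4, 9, 12, 12, 12, 12], requiring 4 comparisons. The merge step runs in O(n) time where n is the total number of elements.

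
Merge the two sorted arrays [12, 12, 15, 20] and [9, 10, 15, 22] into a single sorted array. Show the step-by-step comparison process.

Merging process:

Compare 12 vs 9: take 9 from right. Merged: [9]
Compare 12 vs 10: take 10 from right. Merged: [9, 10]
Compare 12 vs 15: take 12 from left. Merged: [9, 10, 12]
Compare 12 vs 15: take 12 from left. Merged: [9, 10, 12, 12]
Compare 15 vs 15: take 15 from left. Merged: [9, 10, 12, 12, 15]
Compare 20 vs 15: take 15 from right. Merged: [9, 10, 12, 12, 15, 15]
Compare 20 vs 22: take 20 from left. Merged: [9, 10, 12, 12, 15, 15, 20]
Append remaining from right: [22]. Merged: [9, 10, 12, 12, 15, 15, 20, 22]

Final merged array: [9, 10, 12, 12, 15, 15, 20, 22]
Total comparisons: 7

The merged array is [9, 10, 12, 12, 15, 15, 20, 22], requiring 7 comparisons. The merge step runs in O(n) time where n is the total number of elements.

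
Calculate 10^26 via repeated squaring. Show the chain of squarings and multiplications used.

Computing 10^26 by squaring (build up from 10^1; each line after the first costs one multiplication):

10^1 = 10
10^2 = (10^1)^2 = 10^2 = 100
10^3 = 10 * 10^2 = 10 * 100 = 1000
10^6 = (10^3)^2 = 1000^2 = 1000000
10^12 = (10^6)^2 = 1000000^2 = 1000000000000
10^13 = 10 * 10^12 = 10 * 1000000000000 = 10000000000000
10^26 = (10^13)^2 = 10000000000000^2 = 100000000000000000000000000

Result: 100000000000000000000000000
Multiplications needed: 6 (6 lines after 10^1)

10^26 = 100000000000000000000000000. Using exponentiation by squaring, this requires 6 multiplications. The key idea: if the exponent is even, square the half-power; if odd, multiply by the base once.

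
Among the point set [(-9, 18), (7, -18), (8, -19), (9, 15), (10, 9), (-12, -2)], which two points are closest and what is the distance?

Computing all pairwise distances among 6 points:

d((-9, 18), (7, -18)) = 39.3954
d((-9, 18), (8, -19)) = 40.7185
d((-9, 18), (9, 15)) = 18.2483
d((-9, 18), (10, 9)) = 21.0238
d((-9, 18), (-12, -2)) = 20.2237
d((7, -18), (8, -19)) = 1.4142 <-- minimum
d((7, -18), (9, 15)) = 33.0606
d((7, -18), (10, 9)) = 27.1662
d((7, -18), (-12, -2)) = 24.8395
d((8, -19), (9, 15)) = 34.0147
d((8, -19), (10, 9)) = 28.0713
d((8, -19), (-12, -2)) = 26.2488
d((9, 15), (10, 9)) = 6.0828
d((9, 15), (-12, -2)) = 27.0185
d((10, 9), (-12, -2)) = 24.5967

Closest pair: (7, -18) and (8, -19) with distance 1.4142

The closest pair is (7, -18) and (8, -19) with Euclidean distance 1.4142. For 6 points, brute-force pairwise comparison is shown above. For large n, the divide-and-conquer algorithm (sort by x, recurse on halves, check the dividing strip) achieves O(n log n).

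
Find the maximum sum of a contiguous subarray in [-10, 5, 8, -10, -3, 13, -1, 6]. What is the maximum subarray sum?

Using Kadane's algorithm on [-10, 5, 8, -10, -3, 13, -1, 6]:

Scanning through the array:
Position 1 (value 5): max_ending_here = 5, max_so_far = 5
Position 2 (value 8): max_ending_here = 13, max_so_far = 13
Position 3 (value -10): max_ending_here = 3, max_so_far = 13
Position 4 (value -3): max_ending_here = 0, max_so_far = 13
Position 5 (value 13): max_ending_here = 13, max_so_far = 13
Position 6 (value -1): max_ending_here = 12, max_so_far = 13
Position 7 (value 6): max_ending_here = 18, max_so_far = 18

Maximum subarray: [5, 8, -10, -3, 13, -1, 6]
Maximum sum: 18

The maximum subarray is [5, 8, -10, -3, 13, -1, 6] with sum 18. This subarray runs from index 1 to index 7.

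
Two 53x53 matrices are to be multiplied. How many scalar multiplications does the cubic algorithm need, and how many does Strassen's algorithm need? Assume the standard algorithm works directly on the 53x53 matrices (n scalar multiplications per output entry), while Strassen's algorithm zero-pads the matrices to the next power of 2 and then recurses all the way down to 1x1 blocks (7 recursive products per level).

Matrix multiplication for 53x53 matrices:

Strassen's algorithm requires power-of-2 dimensions. Pad 53x53 to 64x64 (next power of 2).

Standard algorithm: 53^3 = 148877 multiplications
Strassen's algorithm: 7^(log2(64)) = 7^6 = 117649 multiplications
Savings: 148877 - 117649 = 31228 multiplications

Standard: 148877 multiplications (53^3). Strassen: 117649 multiplications (7^6, after padding to 64x64). Strassen reduces 8 recursive multiplications to 7 at each level.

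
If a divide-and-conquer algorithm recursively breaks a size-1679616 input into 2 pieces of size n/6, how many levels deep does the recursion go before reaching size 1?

For divide and conquer with division factor 6:

Problem sizes at each level:
Level 0: 1679616
Level 1: 279936
Level 2: 46656
Level 3: 7776
Level 4: 1296
Level 5: 216
Level 6: 36
Level 7: 6
Level 8: 1

The root is level 0 and the size-1 base case is level 8 (the tree spans levels 0 through 8, i.e. 9 levels counting the root), so the depth is the number of divisions: log_6(1679616) = 8

The recursion tree depth is log_6(1679616) = 8. At each level, the problem size is divided by 6, so it takes 8 divisions to reduce to a base case of size 1. The algorithm makes 2 recursive calls at each level.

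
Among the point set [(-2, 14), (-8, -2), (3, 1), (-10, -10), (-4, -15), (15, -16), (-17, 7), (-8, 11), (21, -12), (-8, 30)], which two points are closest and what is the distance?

Computing all pairwise distances among 10 points:

d((-2, 14), (-8, -2)) = 17.088
d((-2, 14), (3, 1)) = 13.9284
d((-2, 14), (-10, -10)) = 25.2982
d((-2, 14), (-4, -15)) = 29.0689
d((-2, 14), (15, -16)) = 34.4819
d((-2, 14), (-17, 7)) = 16.5529
d((-2, 14), (-8, 11)) = 6.7082 <-- minimum
d((-2, 14), (21, -12)) = 34.7131
d((-2, 14), (-8, 30)) = 17.088
d((-8, -2), (3, 1)) = 11.4018
d((-8, -2), (-10, -10)) = 8.2462
d((-8, -2), (-4, -15)) = 13.6015
d((-8, -2), (15, -16)) = 26.9258
d((-8, -2), (-17, 7)) = 12.7279
d((-8, -2), (-8, 11)) = 13.0
d((-8, -2), (21, -12)) = 30.6757
d((-8, -2), (-8, 30)) = 32.0
d((3, 1), (-10, -10)) = 17.0294
d((3, 1), (-4, -15)) = 17.4642
d((3, 1), (15, -16)) = 20.8087
d((3, 1), (-17, 7)) = 20.8806
d((3, 1), (-8, 11)) = 14.8661
d((3, 1), (21, -12)) = 22.2036
d((3, 1), (-8, 30)) = 31.0161
d((-10, -10), (-4, -15)) = 7.8102
d((-10, -10), (15, -16)) = 25.7099
d((-10, -10), (-17, 7)) = 18.3848
d((-10, -10), (-8, 11)) = 21.095
d((-10, -10), (21, -12)) = 31.0644
d((-10, -10), (-8, 30)) = 40.05
d((-4, -15), (15, -16)) = 19.0263
d((-4, -15), (-17, 7)) = 25.5539
d((-4, -15), (-8, 11)) = 26.3059
d((-4, -15), (21, -12)) = 25.1794
d((-4, -15), (-8, 30)) = 45.1774
d((15, -16), (-17, 7)) = 39.4081
d((15, -16), (-8, 11)) = 35.4683
d((15, -16), (21, -12)) = 7.2111
d((15, -16), (-8, 30)) = 51.4296
d((-17, 7), (-8, 11)) = 9.8489
d((-17, 7), (21, -12)) = 42.4853
d((-17, 7), (-8, 30)) = 24.6982
d((-8, 11), (21, -12)) = 37.0135
d((-8, 11), (-8, 30)) = 19.0
d((21, -12), (-8, 30)) = 51.0392

Closest pair: (-2, 14) and (-8, 11) with distance 6.7082

The closest pair is (-2, 14) and (-8, 11) with Euclidean distance 6.7082. For 10 points, brute-force pairwise comparison is shown above. For large n, the divide-and-conquer algorithm (sort by x, recurse on halves, check the dividing strip) achieves O(n log n).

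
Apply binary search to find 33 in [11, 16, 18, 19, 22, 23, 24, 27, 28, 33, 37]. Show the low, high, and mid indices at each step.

Binary search for 33 in [11, 16, 18, 19, 22, 23, 24, 27, 28, 33, 37]:

lo=0, hi=10, mid=5, arr[mid]=23 -> 23 < 33, search right half
lo=6, hi=10, mid=8, arr[mid]=28 -> 28 < 33, search right half
lo=9, hi=10, mid=9, arr[mid]=33 -> Found target at index 9!

Binary search finds 33 at index 9 after 3 comparisons. The search repeatedly halves the search space by comparing with the middle element.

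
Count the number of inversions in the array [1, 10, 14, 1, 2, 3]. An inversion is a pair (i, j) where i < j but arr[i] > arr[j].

Finding inversions in [1, 10, 14, 1, 2, 3]:

(1, 3): arr[1]=10 > arr[3]=1
(1, 4): arr[1]=10 > arr[4]=2
(1, 5): arr[1]=10 > arr[5]=3
(2, 3): arr[2]=14 > arr[3]=1
(2, 4): arr[2]=14 > arr[4]=2
(2, 5): arr[2]=14 > arr[5]=3

Total inversions: 6

The array has 6 inversion(s): (1,3), (1,4), (1,5), (2,3), (2,4), (2,5). Each pair (i,j) satisfies i < j and arr[i] > arr[j].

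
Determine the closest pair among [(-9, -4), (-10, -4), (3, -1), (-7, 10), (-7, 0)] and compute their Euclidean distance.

Computing all pairwise distances among 5 points:

d((-9, -4), (-10, -4)) = 1.0 <-- minimum
d((-9, -4), (3, -1)) = 12.3693
d((-9, -4), (-7, 10)) = 14.1421
d((-9, -4), (-7, 0)) = 4.4721
d((-10, -4), (3, -1)) = 13.3417
d((-10, -4), (-7, 10)) = 14.3178
d((-10, -4), (-7, 0)) = 5.0
d((3, -1), (-7, 10)) = 14.8661
d((3, -1), (-7, 0)) = 10.0499
d((-7, 10), (-7, 0)) = 10.0

Closest pair: (-9, -4) and (-10, -4) with distance 1.0

The closest pair is (-9, -4) and (-10, -4) with Euclidean distance 1.0. For 5 points, brute-force pairwise comparison is shown above. For large n, the divide-and-conquer algorithm (sort by x, recurse on halves, check the dividing strip) achieves O(n log n).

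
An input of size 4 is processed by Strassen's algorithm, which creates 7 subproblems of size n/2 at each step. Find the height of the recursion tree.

For divide and conquer with division factor 2:

Problem sizes at each level:
Level 0: 4
Level 1: 2
Level 2: 1

The root is level 0 and the size-1 base case is level 2 (the tree spans levels 0 through 2, i.e. 3 levels counting the root), so the depth is the number of divisions: log_2(4) = 2

The recursion tree depth is log_2(4) = 2. At each level, the problem size is divided by 2, so it takes 2 divisions to reduce to a base case of size 1. The algorithm makes 7 recursive calls at each level.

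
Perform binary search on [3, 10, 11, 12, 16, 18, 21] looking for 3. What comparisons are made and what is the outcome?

Binary search for 3 in [3, 10, 11, 12, 16, 18, 21]:

lo=0, hi=6, mid=3, arr[mid]=12 -> 12 > 3, search left half
lo=0, hi=2, mid=1, arr[mid]=10 -> 10 > 3, search left half
lo=0, hi=0, mid=0, arr[mid]=3 -> Found target at index 0!

Binary search finds 3 at index 0 after 3 comparisons. The search repeatedly halves the search space by comparing with the middle element.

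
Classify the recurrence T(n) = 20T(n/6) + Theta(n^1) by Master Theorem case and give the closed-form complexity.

Master Theorem for T(n) = 20T(n/6) + O(n^1):

a = 20, b = 6, c = 1
log_b(a) = log_6(20) = 1.6720

Case 1: c = 1 < log_6(20) = 1.6720
T(n) = O(n^(log_6 20))

For T(n) = 20T(n/6) + O(n^1): log_6(20) = 1.6720. This is Case 1 of the Master Theorem (c < log_b(a), work dominated by leaves), giving O(n^(log_6 20)).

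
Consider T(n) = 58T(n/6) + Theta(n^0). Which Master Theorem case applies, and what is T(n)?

Master Theorem for T(n) = 58T(n/6) + O(n^0):

a = 58, b = 6, c = 0
log_b(a) = log_6(58) = 2.2662

Case 1: c = 0 < log_6(58) = 2.2662
T(n) = O(n^(log_6 58))

For T(n) = 58T(n/6) + O(n^0): log_6(58) = 2.2662. This is Case 1 of the Master Theorem (c < log_b(a), work dominated by leaves), giving O(n^(log_6 58)).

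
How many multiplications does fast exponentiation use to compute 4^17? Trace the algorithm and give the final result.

Computing 4^17 by squaring (build up from 4^1; each line after the first costs one multiplication):

4^1 = 4
4^2 = (4^1)^2 = 4^2 = 16
4^4 = (4^2)^2 = 16^2 = 256
4^8 = (4^4)^2 = 256^2 = 65536
4^16 = (4^8)^2 = 65536^2 = 4294967296
4^17 = 4 * 4^16 = 4 * 4294967296 = 17179869184

Result: 17179869184
Multiplications needed: 5 (5 lines after 4^1)

4^17 = 17179869184. Using exponentiation by squaring, this requires 5 multiplications. The key idea: if the exponent is even, square the half-power; if odd, multiply by the base once.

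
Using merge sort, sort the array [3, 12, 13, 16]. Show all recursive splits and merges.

Merge sort trace:

Split: [3, 12, 13, 16] -> [3, 12] and [13, 16]
  Split: [3, 12] -> [3] and [12]
  Merge: [3] + [12] -> [3, 12]
  Split: [13, 16] -> [13] and [16]
  Merge: [13] + [16] -> [13, 16]
Merge: [3, 12] + [13, 16] -> [3, 12, 13, 16]

Final sorted array: [3, 12, 13, 16]

The merge sort proceeds by recursively splitting the array and merging sorted halves.
After all merges, the sorted array is [3, 12, 13, 16].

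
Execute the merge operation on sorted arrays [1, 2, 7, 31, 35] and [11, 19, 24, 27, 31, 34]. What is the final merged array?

Merging process:

Compare 1 vs 11: take 1 from left. Merged: [1]
Compare 2 vs 11: take 2 from left. Merged: [1, 2]
Compare 7 vs 11: take 7 from left. Merged: [1, 2, 7]
Compare 31 vs 11: take 11 from right. Merged: [1, 2, 7, 11]
Compare 31 vs 19: take 19 from right. Merged: [1, 2, 7, 11, 19]
Compare 31 vs 24: take 24 from right. Merged: [1, 2, 7, 11, 19, 24]
Compare 31 vs 27: take 27 from right. Merged: [1, 2, 7, 11, 19, 24, 27]
Compare 31 vs 31: take 31 from left. Merged: [1, 2, 7, 11, 19, 24, 27, 31]
Compare 35 vs 31: take 31 from right. Merged: [1, 2, 7, 11, 19, 24, 27, 31, 31]
Compare 35 vs 34: take 34 from right. Merged: [1, 2, 7, 11, 19, 24, 27, 31, 31, 34]
Append remaining from left: [35]. Merged: [1, 2, 7, 11, 19, 24, 27, 31, 31, 34, 35]

Final merged array: [1, 2, 7, 11, 19, 24, 27, 31, 31, 34, 35]
Total comparisons: 10

The merged array is [1, 2, 7, 11, 19, 24, 27, 31, 31, 34, 35], requiring 10 comparisons. The merge step runs in O(n) time where n is the total number of elements.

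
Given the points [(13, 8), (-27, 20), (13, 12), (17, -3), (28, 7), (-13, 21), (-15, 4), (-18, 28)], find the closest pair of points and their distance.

Computing all pairwise distances among 8 points:

d((13, 8), (-27, 20)) = 41.7612
d((13, 8), (13, 12)) = 4.0 <-- minimum
d((13, 8), (17, -3)) = 11.7047
d((13, 8), (28, 7)) = 15.0333
d((13, 8), (-13, 21)) = 29.0689
d((13, 8), (-15, 4)) = 28.2843
d((13, 8), (-18, 28)) = 36.8917
d((-27, 20), (13, 12)) = 40.7922
d((-27, 20), (17, -3)) = 49.6488
d((-27, 20), (28, 7)) = 56.5155
d((-27, 20), (-13, 21)) = 14.0357
d((-27, 20), (-15, 4)) = 20.0
d((-27, 20), (-18, 28)) = 12.0416
d((13, 12), (17, -3)) = 15.5242
d((13, 12), (28, 7)) = 15.8114
d((13, 12), (-13, 21)) = 27.5136
d((13, 12), (-15, 4)) = 29.1204
d((13, 12), (-18, 28)) = 34.8855
d((17, -3), (28, 7)) = 14.8661
d((17, -3), (-13, 21)) = 38.4187
d((17, -3), (-15, 4)) = 32.7567
d((17, -3), (-18, 28)) = 46.7547
d((28, 7), (-13, 21)) = 43.3244
d((28, 7), (-15, 4)) = 43.1045
d((28, 7), (-18, 28)) = 50.5668
d((-13, 21), (-15, 4)) = 17.1172
d((-13, 21), (-18, 28)) = 8.6023
d((-15, 4), (-18, 28)) = 24.1868

Closest pair: (13, 8) and (13, 12) with distance 4.0

The closest pair is (13, 8) and (13, 12) with Euclidean distance 4.0. For 8 points, brute-force pairwise comparison is shown above. For large n, the divide-and-conquer algorithm (sort by x, recurse on halves, check the dividing strip) achieves O(n log n).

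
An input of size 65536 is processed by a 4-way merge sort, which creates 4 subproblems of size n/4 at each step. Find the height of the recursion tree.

For divide and conquer with division factor 4:

Problem sizes at each level:
Level 0: 65536
Level 1: 16384
Level 2: 4096
Level 3: 1024
Level 4: 256
Level 5: 64
Level 6: 16
Level 7: 4
Level 8: 1

The root is level 0 and the size-1 base case is level 8 (the tree spans levels 0 through 8, i.e. 9 levels counting the root), so the depth is the number of divisions: log_4(65536) = 8

The recursion tree depth is log_4(65536) = 8. At each level, the problem size is divided by 4, so it takes 8 divisions to reduce to a base case of size 1. The algorithm makes 4 recursive calls at each level.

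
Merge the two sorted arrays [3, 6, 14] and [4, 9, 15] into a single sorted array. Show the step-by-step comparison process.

Merging process:

Compare 3 vs 4: take 3 from left. Merged: [3]
Compare 6 vs 4: take 4 from right. Merged: [3, 4]
Compare 6 vs 9: take 6 from left. Merged: [3, 4, 6]
Compare 14 vs 9: take 9 from right. Merged: [3, 4, 6, 9]
Compare 14 vs 15: take 14 from left. Merged: [3, 4, 6, 9, 14]
Append remaining from right: [15]. Merged: [3, 4, 6, 9, 14, 15]

Final merged array: [3, 4, 6, 9, 14, 15]
Total comparisons: 5

The merged array is [3, 4, 6, 9, 14, 15], requiring 5 comparisons. The merge step runs in O(n) time where n is the total number of elements.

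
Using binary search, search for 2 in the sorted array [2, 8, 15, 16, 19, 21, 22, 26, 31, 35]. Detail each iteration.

Binary search for 2 in [2, 8, 15, 16, 19, 21, 22, 26, 31, 35]:

lo=0, hi=9, mid=4, arr[mid]=19 -> 19 > 2, search left half
lo=0, hi=3, mid=1, arr[mid]=8 -> 8 > 2, search left half
lo=0, hi=0, mid=0, arr[mid]=2 -> Found target at index 0!

Binary search finds 2 at index 0 after 3 comparisons. The search repeatedly halves the search space by comparing with the middle element.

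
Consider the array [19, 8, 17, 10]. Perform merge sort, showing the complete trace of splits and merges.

Merge sort trace:

Split: [19, 8, 17, 10] -> [19, 8] and [17, 10]
  Split: [19, 8] -> [19] and [8]
  Merge: [19] + [8] -> [8, 19]
  Split: [17, 10] -> [17] and [10]
  Merge: [17] + [10] -> [10, 17]
Merge: [8, 19] + [10, 17] -> [8, 10, 17, 19]

Final sorted array: [8, 10, 17, 19]

The merge sort proceeds by recursively splitting the array and merging sorted halves.
After all merges, the sorted array is [8, 10, 17, 19].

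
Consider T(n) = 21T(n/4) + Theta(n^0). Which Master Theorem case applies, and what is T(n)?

Master Theorem for T(n) = 21T(n/4) + O(n^0):

a = 21, b = 4, c = 0
log_b(a) = log_4(21) = 2.1962

Case 1: c = 0 < log_4(21) = 2.1962
T(n) = O(n^(log_4 21))

For T(n) = 21T(n/4) + O(n^0): log_4(21) = 2.1962. This is Case 1 of the Master Theorem (c < log_b(a), work dominated by leaves), giving O(n^(log_4 21)).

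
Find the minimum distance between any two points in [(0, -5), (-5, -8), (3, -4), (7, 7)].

Computing all pairwise distances among 4 points:

d((0, -5), (-5, -8)) = 5.831
d((0, -5), (3, -4)) = 3.1623 <-- minimum
d((0, -5), (7, 7)) = 13.8924
d((-5, -8), (3, -4)) = 8.9443
d((-5, -8), (7, 7)) = 19.2094
d((3, -4), (7, 7)) = 11.7047

Closest pair: (0, -5) and (3, -4) with distance 3.1623

The closest pair is (0, -5) and (3, -4) with Euclidean distance 3.1623. For 4 points, brute-force pairwise comparison is shown above. For large n, the divide-and-conquer algorithm (sort by x, recurse on halves, check the dividing strip) achieves O(n log n).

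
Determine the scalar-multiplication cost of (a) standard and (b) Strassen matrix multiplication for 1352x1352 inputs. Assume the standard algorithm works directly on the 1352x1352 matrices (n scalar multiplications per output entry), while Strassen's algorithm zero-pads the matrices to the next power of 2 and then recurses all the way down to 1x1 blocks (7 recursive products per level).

Matrix multiplication for 1352x1352 matrices:

Strassen's algorithm requires power-of-2 dimensions. Pad 1352x1352 to 2048x2048 (next power of 2).

Standard algorithm: 1352^3 = 2471326208 multiplications
Strassen's algorithm: 7^(log2(2048)) = 7^11 = 1977326743 multiplications
Savings: 2471326208 - 1977326743 = 493999465 multiplications

Standard: 2471326208 multiplications (1352^3). Strassen: 1977326743 multiplications (7^11, after padding to 2048x2048). Strassen reduces 8 recursive multiplications to 7 at each level.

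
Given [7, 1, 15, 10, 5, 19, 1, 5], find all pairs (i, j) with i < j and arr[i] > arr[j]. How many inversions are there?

Finding inversions in [7, 1, 15, 10, 5, 19, 1, 5]:

(0, 1): arr[0]=7 > arr[1]=1
(0, 4): arr[0]=7 > arr[4]=5
(0, 6): arr[0]=7 > arr[6]=1
(0, 7): arr[0]=7 > arr[7]=5
(2, 3): arr[2]=15 > arr[3]=10
(2, 4): arr[2]=15 > arr[4]=5
(2, 6): arr[2]=15 > arr[6]=1
(2, 7): arr[2]=15 > arr[7]=5
(3, 4): arr[3]=10 > arr[4]=5
(3, 6): arr[3]=10 > arr[6]=1
(3, 7): arr[3]=10 > arr[7]=5
(4, 6): arr[4]=5 > arr[6]=1
(5, 6): arr[5]=19 > arr[6]=1
(5, 7): arr[5]=19 > arr[7]=5

Total inversions: 14

The array has 14 inversion(s): (0,1), (0,4), (0,6), (0,7), (2,3), (2,4), (2,6), (2,7), (3,4), (3,6), (3,7), (4,6), (5,6), (5,7). Each pair (i,j) satisfies i < j and arr[i] > arr[j].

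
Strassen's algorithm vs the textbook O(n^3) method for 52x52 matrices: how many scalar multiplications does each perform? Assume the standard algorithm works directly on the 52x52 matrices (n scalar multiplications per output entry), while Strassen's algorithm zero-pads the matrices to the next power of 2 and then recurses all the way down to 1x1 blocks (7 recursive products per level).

Matrix multiplication for 52x52 matrices:

Strassen's algorithm requires power-of-2 dimensions. Pad 52x52 to 64x64 (next power of 2).

Standard algorithm: 52^3 = 140608 multiplications
Strassen's algorithm: 7^(log2(64)) = 7^6 = 117649 multiplications
Savings: 140608 - 117649 = 22959 multiplications

Standard: 140608 multiplications (52^3). Strassen: 117649 multiplications (7^6, after padding to 64x64). Strassen reduces 8 recursive multiplications to 7 at each level.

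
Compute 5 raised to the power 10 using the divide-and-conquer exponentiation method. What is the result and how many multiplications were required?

Computing 5^10 by squaring (build up from 5^1; each line after the first costs one multiplication):

5^1 = 5
5^2 = (5^1)^2 = 5^2 = 25
5^4 = (5^2)^2 = 25^2 = 625
5^5 = 5 * 5^4 = 5 * 625 = 3125
5^10 = (5^5)^2 = 3125^2 = 9765625

Result: 9765625
Multiplications needed: 4 (4 lines after 5^1)

5^10 = 9765625. Using exponentiation by squaring, this requires 4 multiplications. The key idea: if the exponent is even, square the half-power; if odd, multiply by the base once.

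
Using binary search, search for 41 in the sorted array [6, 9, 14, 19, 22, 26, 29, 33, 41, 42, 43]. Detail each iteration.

Binary search for 41 in [6, 9, 14, 19, 22, 26, 29, 33, 41, 42, 43]:

lo=0, hi=10, mid=5, arr[mid]=26 -> 26 < 41, search right half
lo=6, hi=10, mid=8, arr[mid]=41 -> Found target at index 8!

Binary search finds 41 at index 8 after 2 comparisons. The search repeatedly halves the search space by comparing with the middle element.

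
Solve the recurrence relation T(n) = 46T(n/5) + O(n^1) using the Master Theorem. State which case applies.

Master Theorem for T(n) = 46T(n/5) + O(n^1):

a = 46, b = 5, c = 1
log_b(a) = log_5(46) = 2.3789

Case 1: c = 1 < log_5(46) = 2.3789
T(n) = O(n^(log_5 46))

For T(n) = 46T(n/5) + O(n^1): log_5(46) = 2.3789. This is Case 1 of the Master Theorem (c < log_b(a), work dominated by leaves), giving O(n^(log_5 46)).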